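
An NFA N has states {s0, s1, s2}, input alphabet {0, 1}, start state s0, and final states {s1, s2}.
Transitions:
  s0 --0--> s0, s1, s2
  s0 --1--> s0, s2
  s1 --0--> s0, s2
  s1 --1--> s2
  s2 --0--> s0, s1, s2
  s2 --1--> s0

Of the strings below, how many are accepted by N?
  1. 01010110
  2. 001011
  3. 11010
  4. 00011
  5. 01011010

5

01010110: accepted
001011: accepted
11010: accepted
00011: accepted
01011010: accepted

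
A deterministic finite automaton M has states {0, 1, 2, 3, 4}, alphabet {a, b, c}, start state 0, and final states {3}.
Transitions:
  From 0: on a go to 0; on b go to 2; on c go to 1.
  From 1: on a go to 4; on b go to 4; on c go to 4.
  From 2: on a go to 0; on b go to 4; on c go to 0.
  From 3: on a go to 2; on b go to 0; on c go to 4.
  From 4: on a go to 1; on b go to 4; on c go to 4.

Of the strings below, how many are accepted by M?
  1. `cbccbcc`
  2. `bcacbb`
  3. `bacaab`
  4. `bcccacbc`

`cbccbcc`: rejected
`bcacbb`: rejected
`bacaab`: rejected
`bcccacbc`: rejected

0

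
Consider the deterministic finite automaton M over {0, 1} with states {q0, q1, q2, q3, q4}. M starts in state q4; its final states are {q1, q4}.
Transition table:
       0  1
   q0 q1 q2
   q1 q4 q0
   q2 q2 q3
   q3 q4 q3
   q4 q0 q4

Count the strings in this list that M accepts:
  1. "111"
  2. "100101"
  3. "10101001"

"111": accepted
"100101": rejected
"10101001": rejected

1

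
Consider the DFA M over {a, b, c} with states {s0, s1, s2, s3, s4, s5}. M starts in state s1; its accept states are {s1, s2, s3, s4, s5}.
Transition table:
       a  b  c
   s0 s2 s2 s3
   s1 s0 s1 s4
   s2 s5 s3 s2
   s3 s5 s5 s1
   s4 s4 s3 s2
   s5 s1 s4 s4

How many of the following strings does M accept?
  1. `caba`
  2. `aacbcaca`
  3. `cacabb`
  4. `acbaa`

3

`caba`: accepted
`aacbcaca`: accepted
`cacabb`: accepted
`acbaa`: rejected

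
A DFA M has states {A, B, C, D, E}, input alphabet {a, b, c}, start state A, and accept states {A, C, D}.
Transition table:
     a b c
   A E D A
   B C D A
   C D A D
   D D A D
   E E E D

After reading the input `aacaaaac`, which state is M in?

D

A --a--> E
E --a--> E
E --c--> D
D --a--> D
D --a--> D
D --a--> D
D --a--> D
D --c--> D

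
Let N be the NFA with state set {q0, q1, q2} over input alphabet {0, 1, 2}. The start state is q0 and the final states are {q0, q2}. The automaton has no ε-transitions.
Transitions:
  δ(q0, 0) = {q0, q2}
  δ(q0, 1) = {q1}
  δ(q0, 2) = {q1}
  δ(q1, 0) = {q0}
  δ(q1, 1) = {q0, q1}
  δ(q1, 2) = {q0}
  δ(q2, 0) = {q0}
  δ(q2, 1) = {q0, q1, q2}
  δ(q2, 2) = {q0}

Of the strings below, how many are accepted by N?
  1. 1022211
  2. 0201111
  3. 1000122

1022211: accepted
0201111: accepted
1000122: accepted

3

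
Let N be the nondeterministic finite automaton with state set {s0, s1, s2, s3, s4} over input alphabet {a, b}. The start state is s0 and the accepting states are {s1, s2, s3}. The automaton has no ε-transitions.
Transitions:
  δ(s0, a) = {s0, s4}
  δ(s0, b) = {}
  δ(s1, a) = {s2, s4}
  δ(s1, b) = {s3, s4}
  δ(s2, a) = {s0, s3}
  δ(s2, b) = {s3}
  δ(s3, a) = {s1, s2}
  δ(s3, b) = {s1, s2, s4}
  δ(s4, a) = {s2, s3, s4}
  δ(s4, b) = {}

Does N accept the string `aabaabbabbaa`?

accepted

Start: {s0}
read a: {s0, s4}
read a: {s0, s2, s3, s4}
read b: {s1, s2, s3, s4}
read a: {s0, s1, s2, s3, s4}
read a: {s0, s1, s2, s3, s4}
read b: {s1, s2, s3, s4}
read b: {s1, s2, s3, s4}
read a: {s0, s1, s2, s3, s4}
read b: {s1, s2, s3, s4}
read b: {s1, s2, s3, s4}
read a: {s0, s1, s2, s3, s4}
read a: {s0, s1, s2, s3, s4}
Reachable ∩ accepting = {s1, s2, s3} — nonempty.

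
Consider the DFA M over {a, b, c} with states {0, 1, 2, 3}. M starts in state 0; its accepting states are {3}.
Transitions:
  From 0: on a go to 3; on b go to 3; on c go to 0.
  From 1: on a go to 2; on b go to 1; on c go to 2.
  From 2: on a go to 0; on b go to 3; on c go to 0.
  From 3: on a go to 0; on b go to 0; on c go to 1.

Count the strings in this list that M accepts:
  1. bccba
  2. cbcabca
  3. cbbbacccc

bccba: rejected
cbcabca: rejected
cbbbacccc: rejected

0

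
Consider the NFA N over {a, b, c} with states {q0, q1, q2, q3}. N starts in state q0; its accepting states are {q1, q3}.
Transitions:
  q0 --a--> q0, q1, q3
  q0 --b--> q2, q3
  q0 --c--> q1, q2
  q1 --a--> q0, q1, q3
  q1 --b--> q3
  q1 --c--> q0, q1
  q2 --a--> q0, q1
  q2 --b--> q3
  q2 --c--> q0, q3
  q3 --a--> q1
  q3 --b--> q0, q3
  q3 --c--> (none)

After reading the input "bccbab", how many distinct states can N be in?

1

Start: {q0}
read b: {q2, q3}
read c: {q0, q3}
read c: {q1, q2}
read b: {q3}
read a: {q1}
read b: {q3}
Final reachable set {q3} has 1 state.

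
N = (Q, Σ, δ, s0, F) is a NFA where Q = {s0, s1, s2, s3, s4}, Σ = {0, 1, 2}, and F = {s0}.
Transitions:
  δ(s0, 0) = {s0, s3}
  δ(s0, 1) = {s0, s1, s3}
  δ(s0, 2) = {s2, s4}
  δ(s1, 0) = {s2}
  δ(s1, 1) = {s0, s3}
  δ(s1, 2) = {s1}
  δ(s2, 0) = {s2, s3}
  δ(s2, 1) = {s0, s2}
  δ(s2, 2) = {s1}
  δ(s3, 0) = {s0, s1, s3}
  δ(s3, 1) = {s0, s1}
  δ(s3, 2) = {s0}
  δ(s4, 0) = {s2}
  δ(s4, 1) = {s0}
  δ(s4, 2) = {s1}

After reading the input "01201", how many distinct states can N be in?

Start: {s0}
read 0: {s0, s3}
read 1: {s0, s1, s3}
read 2: {s0, s1, s2, s4}
read 0: {s0, s2, s3}
read 1: {s0, s1, s2, s3}
Final reachable set {s0, s1, s2, s3} has 4 states.

4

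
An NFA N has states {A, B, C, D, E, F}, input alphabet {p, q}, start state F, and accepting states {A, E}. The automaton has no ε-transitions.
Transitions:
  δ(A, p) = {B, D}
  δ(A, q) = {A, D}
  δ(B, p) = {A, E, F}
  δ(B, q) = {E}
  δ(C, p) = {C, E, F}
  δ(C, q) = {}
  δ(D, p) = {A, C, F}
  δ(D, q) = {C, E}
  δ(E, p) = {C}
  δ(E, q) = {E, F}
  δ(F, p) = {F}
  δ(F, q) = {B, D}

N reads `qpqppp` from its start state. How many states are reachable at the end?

6

Start: {F}
read q: {B, D}
read p: {A, C, E, F}
read q: {A, B, D, E, F}
read p: {A, B, C, D, E, F}
read p: {A, B, C, D, E, F}
read p: {A, B, C, D, E, F}
Final reachable set {A, B, C, D, E, F} has 6 states.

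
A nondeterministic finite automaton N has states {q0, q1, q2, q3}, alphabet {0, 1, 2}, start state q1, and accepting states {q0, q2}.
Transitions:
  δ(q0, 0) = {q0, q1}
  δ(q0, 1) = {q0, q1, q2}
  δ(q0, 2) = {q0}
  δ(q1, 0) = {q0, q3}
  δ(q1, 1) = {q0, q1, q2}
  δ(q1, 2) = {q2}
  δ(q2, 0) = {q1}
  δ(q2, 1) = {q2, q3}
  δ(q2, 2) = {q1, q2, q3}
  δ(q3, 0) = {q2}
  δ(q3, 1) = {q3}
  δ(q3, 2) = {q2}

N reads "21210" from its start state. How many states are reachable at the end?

Start: {q1}
read 2: {q2}
read 1: {q2, q3}
read 2: {q1, q2, q3}
read 1: {q0, q1, q2, q3}
read 0: {q0, q1, q2, q3}
Final reachable set {q0, q1, q2, q3} has 4 states.

4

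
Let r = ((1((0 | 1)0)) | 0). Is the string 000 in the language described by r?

Neither (1((0|1)0)) nor 0 matches 000.

no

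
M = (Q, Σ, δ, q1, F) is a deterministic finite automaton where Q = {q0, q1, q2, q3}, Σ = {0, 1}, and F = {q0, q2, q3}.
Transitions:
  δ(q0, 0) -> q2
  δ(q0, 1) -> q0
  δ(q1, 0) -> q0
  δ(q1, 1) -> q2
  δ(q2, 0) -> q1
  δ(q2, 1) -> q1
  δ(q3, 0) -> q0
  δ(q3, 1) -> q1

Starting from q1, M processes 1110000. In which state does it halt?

q1 --1--> q2
q2 --1--> q1
q1 --1--> q2
q2 --0--> q1
q1 --0--> q0
q0 --0--> q2
q2 --0--> q1

q1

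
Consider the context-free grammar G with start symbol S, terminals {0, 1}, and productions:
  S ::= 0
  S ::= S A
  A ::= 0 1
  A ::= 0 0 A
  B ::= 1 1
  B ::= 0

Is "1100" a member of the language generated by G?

no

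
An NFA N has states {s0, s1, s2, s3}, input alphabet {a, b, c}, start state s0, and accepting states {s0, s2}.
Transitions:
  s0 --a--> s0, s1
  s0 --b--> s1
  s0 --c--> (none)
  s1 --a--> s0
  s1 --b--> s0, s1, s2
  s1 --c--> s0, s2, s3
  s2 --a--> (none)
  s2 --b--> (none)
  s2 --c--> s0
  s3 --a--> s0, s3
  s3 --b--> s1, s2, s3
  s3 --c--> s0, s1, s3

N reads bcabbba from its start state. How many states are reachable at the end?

3

Start: {s0}
read b: {s1}
read c: {s0, s2, s3}
read a: {s0, s1, s3}
read b: {s0, s1, s2, s3}
read b: {s0, s1, s2, s3}
read b: {s0, s1, s2, s3}
read a: {s0, s1, s3}
Final reachable set {s0, s1, s3} has 3 states.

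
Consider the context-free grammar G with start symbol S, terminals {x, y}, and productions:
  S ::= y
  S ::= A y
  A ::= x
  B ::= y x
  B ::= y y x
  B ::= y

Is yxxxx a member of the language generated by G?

no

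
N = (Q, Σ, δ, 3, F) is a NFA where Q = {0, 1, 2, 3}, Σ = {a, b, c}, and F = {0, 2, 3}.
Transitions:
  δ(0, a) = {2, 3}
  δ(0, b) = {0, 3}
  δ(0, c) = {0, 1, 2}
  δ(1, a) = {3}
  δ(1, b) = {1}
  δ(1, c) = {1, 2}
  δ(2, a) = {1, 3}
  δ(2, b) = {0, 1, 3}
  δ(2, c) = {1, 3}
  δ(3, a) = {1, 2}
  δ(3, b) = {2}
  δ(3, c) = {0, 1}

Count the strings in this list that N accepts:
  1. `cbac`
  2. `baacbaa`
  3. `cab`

3

`cbac`: accepted
`baacbaa`: accepted
`cab`: accepted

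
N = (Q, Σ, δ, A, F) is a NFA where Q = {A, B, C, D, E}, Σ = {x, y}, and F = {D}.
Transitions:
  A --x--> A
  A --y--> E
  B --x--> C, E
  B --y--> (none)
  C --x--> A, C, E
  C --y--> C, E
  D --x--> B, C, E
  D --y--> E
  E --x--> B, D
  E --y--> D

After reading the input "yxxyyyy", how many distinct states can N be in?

3

Start: {A}
read y: {E}
read x: {B, D}
read x: {B, C, E}
read y: {C, D, E}
read y: {C, D, E}
read y: {C, D, E}
read y: {C, D, E}
Final reachable set {C, D, E} has 3 states.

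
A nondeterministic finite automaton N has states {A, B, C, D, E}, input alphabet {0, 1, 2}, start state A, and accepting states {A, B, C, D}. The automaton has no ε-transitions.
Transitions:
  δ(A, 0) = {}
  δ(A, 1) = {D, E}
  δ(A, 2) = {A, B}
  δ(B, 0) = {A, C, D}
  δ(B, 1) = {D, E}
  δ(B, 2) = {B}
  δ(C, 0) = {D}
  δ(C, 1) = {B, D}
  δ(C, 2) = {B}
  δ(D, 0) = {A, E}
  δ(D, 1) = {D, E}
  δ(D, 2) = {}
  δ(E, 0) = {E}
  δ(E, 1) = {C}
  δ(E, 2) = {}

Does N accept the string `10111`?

Start: {A}
read 1: {D, E}
read 0: {A, E}
read 1: {C, D, E}
read 1: {B, C, D, E}
read 1: {B, C, D, E}
Reachable ∩ accepting = {B, C, D} — nonempty.

accepted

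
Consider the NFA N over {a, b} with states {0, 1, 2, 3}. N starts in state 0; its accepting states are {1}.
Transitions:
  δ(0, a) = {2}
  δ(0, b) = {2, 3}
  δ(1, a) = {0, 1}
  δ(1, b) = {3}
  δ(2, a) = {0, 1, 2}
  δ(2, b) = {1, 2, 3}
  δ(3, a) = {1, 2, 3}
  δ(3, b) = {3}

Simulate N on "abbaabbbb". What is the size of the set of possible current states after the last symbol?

3

Start: {0}
read a: {2}
read b: {1, 2, 3}
read b: {1, 2, 3}
read a: {0, 1, 2, 3}
read a: {0, 1, 2, 3}
read b: {1, 2, 3}
read b: {1, 2, 3}
read b: {1, 2, 3}
read b: {1, 2, 3}
Final reachable set {1, 2, 3} has 3 states.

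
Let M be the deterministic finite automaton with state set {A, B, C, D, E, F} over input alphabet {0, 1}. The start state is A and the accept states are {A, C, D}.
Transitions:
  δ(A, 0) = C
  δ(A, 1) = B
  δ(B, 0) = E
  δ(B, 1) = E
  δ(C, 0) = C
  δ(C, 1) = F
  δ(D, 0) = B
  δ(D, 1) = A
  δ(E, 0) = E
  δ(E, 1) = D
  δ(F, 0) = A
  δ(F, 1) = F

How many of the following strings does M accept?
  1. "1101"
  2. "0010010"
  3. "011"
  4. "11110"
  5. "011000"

"1101": accepted
"0010010": accepted
"011": rejected
"11110": accepted
"011000": accepted

4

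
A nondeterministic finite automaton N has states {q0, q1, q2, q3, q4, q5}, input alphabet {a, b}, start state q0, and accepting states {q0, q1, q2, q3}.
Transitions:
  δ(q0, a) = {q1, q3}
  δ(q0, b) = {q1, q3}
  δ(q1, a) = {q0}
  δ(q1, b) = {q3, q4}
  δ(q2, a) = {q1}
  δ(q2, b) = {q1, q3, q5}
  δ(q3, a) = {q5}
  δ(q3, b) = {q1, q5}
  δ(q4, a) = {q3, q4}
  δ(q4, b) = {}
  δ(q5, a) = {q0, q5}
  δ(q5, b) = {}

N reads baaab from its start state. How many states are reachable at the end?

Start: {q0}
read b: {q1, q3}
read a: {q0, q5}
read a: {q0, q1, q3, q5}
read a: {q0, q1, q3, q5}
read b: {q1, q3, q4, q5}
Final reachable set {q1, q3, q4, q5} has 4 states.

4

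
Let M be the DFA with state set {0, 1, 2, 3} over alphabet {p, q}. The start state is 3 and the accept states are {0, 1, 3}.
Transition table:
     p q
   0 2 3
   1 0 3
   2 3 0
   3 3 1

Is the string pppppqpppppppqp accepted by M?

3 --p--> 3
3 --p--> 3
3 --p--> 3
3 --p--> 3
3 --p--> 3
3 --q--> 1
1 --p--> 0
0 --p--> 2
2 --p--> 3
3 --p--> 3
3 --p--> 3
3 --p--> 3
3 --p--> 3
3 --q--> 1
1 --p--> 0
End in state 0, which is an accepting state.

accepted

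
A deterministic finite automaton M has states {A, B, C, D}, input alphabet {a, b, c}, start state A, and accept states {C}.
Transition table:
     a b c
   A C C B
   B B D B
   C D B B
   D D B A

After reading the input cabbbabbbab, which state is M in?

A --c--> B
B --a--> B
B --b--> D
D --b--> B
B --b--> D
D --a--> D
D --b--> B
B --b--> D
D --b--> B
B --a--> B
B --b--> D

D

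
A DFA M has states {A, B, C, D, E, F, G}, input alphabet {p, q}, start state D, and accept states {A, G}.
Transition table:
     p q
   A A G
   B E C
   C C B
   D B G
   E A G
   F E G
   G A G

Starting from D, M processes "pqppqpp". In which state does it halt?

A

D --p--> B
B --q--> C
C --p--> C
C --p--> C
C --q--> B
B --p--> E
E --p--> A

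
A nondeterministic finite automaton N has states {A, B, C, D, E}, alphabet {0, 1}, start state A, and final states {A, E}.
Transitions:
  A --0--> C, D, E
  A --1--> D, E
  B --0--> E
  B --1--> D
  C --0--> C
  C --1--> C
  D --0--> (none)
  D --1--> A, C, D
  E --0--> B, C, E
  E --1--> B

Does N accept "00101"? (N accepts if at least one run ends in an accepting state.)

Start: {A}
read 0: {C, D, E}
read 0: {B, C, E}
read 1: {B, C, D}
read 0: {C, E}
read 1: {B, C}
Reachable ∩ accepting = {} — empty.

rejected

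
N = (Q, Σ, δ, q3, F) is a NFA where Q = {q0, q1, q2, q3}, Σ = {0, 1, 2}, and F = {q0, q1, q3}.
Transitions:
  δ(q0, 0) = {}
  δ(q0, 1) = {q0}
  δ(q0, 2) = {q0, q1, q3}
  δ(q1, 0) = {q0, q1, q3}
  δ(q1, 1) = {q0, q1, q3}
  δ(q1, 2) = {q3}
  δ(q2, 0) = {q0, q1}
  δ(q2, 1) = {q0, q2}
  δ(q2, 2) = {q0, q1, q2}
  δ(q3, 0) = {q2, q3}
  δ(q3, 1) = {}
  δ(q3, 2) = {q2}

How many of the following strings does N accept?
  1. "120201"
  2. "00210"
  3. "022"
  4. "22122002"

"120201": rejected
"00210": accepted
"022": accepted
"22122002": accepted

3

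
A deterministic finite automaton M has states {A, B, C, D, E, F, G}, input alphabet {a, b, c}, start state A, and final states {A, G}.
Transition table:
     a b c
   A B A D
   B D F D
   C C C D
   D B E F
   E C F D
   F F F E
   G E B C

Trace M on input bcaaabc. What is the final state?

A --b--> A
A --c--> D
D --a--> B
B --a--> D
D --a--> B
B --b--> F
F --c--> E

E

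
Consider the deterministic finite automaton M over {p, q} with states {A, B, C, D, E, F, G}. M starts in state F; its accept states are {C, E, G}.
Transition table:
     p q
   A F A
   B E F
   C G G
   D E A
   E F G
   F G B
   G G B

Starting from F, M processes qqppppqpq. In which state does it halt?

F --q--> B
B --q--> F
F --p--> G
G --p--> G
G --p--> G
G --p--> G
G --q--> B
B --p--> E
E --q--> G

G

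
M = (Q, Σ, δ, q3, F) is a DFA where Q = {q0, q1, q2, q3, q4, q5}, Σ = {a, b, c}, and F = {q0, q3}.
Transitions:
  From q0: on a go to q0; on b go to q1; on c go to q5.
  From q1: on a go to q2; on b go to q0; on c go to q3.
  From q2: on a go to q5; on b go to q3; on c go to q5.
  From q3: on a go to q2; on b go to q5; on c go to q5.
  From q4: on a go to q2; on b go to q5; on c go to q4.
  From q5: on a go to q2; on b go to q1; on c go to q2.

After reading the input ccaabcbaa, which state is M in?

q5

q3 --c--> q5
q5 --c--> q2
q2 --a--> q5
q5 --a--> q2
q2 --b--> q3
q3 --c--> q5
q5 --b--> q1
q1 --a--> q2
q2 --a--> q5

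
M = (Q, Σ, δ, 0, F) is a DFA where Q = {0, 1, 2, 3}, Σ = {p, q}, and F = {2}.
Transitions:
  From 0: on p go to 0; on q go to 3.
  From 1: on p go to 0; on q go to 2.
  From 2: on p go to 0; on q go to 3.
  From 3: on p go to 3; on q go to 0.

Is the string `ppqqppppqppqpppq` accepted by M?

rejected

0 --p--> 0
0 --p--> 0
0 --q--> 3
3 --q--> 0
0 --p--> 0
0 --p--> 0
0 --p--> 0
0 --p--> 0
0 --q--> 3
3 --p--> 3
3 --p--> 3
3 --q--> 0
0 --p--> 0
0 --p--> 0
0 --p--> 0
0 --q--> 3
End in state 3, which is not an accepting state.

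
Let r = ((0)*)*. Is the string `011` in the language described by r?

no

011 cannot be split into zero or more pieces each matching (0)*.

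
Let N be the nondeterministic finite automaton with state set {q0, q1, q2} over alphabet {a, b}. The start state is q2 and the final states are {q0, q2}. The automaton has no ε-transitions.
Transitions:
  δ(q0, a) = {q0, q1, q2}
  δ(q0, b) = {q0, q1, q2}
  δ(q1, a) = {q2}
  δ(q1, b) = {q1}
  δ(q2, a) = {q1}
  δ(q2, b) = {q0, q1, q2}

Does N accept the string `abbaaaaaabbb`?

rejected

Start: {q2}
read a: {q1}
read b: {q1}
read b: {q1}
read a: {q2}
read a: {q1}
read a: {q2}
read a: {q1}
read a: {q2}
read a: {q1}
read b: {q1}
read b: {q1}
read b: {q1}
Reachable ∩ accepting = {} — empty.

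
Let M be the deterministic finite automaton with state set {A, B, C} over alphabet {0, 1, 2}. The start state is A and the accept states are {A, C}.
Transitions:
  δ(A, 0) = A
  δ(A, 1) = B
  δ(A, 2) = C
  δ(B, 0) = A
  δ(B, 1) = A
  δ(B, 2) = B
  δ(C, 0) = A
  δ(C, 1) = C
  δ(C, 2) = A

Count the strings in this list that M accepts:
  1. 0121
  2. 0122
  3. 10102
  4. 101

2

0121: accepted
0122: rejected
10102: accepted
101: rejected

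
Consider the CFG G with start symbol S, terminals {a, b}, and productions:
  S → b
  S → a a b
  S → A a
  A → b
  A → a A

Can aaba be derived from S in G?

yes

S ⇒ Aa ⇒ aAa ⇒ aaAa ⇒ aaba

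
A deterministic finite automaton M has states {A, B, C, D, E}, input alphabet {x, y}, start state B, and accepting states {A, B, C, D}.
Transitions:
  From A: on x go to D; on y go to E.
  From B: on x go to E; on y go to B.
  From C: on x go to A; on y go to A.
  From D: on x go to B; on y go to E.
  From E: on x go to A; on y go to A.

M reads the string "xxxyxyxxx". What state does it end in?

B --x--> E
E --x--> A
A --x--> D
D --y--> E
E --x--> A
A --y--> E
E --x--> A
A --x--> D
D --x--> B

B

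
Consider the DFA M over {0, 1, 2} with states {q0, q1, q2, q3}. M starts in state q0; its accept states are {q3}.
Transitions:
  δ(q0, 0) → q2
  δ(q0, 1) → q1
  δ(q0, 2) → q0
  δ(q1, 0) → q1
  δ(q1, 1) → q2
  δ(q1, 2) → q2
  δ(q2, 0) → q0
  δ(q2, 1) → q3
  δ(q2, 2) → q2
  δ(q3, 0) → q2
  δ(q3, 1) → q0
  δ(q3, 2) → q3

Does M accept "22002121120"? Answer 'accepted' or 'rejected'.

rejected

q0 --2--> q0
q0 --2--> q0
q0 --0--> q2
q2 --0--> q0
q0 --2--> q0
q0 --1--> q1
q1 --2--> q2
q2 --1--> q3
q3 --1--> q0
q0 --2--> q0
q0 --0--> q2
End in state q2, which is not an accepting state.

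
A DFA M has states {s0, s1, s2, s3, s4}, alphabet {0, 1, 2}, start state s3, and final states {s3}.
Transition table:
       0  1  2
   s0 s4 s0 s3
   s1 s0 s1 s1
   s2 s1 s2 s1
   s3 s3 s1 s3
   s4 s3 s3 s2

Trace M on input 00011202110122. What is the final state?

s3 --0--> s3
s3 --0--> s3
s3 --0--> s3
s3 --1--> s1
s1 --1--> s1
s1 --2--> s1
s1 --0--> s0
s0 --2--> s3
s3 --1--> s1
s1 --1--> s1
s1 --0--> s0
s0 --1--> s0
s0 --2--> s3
s3 --2--> s3

s3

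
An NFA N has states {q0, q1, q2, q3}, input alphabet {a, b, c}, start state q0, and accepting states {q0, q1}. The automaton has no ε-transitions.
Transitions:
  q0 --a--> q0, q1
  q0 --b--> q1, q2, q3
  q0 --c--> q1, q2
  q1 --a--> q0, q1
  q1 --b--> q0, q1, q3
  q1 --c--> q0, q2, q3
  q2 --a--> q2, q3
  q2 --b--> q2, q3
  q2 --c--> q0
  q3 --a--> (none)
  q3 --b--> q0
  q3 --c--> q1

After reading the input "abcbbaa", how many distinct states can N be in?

Start: {q0}
read a: {q0, q1}
read b: {q0, q1, q2, q3}
read c: {q0, q1, q2, q3}
read b: {q0, q1, q2, q3}
read b: {q0, q1, q2, q3}
read a: {q0, q1, q2, q3}
read a: {q0, q1, q2, q3}
Final reachable set {q0, q1, q2, q3} has 4 states.

4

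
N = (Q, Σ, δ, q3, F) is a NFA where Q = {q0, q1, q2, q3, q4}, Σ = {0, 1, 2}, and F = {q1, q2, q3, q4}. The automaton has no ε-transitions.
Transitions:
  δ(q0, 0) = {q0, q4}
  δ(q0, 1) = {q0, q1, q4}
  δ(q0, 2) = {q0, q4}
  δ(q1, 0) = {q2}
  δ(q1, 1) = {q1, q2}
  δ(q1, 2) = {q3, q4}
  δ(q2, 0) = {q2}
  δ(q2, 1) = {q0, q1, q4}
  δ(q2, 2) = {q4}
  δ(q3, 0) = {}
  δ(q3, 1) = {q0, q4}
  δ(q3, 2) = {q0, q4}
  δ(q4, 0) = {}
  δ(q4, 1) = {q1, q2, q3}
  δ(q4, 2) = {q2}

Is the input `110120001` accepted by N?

Start: {q3}
read 1: {q0, q4}
read 1: {q0, q1, q2, q3, q4}
read 0: {q0, q2, q4}
read 1: {q0, q1, q2, q3, q4}
read 2: {q0, q2, q3, q4}
read 0: {q0, q2, q4}
read 0: {q0, q2, q4}
read 0: {q0, q2, q4}
read 1: {q0, q1, q2, q3, q4}
Reachable ∩ accepting = {q1, q2, q3, q4} — nonempty.

accepted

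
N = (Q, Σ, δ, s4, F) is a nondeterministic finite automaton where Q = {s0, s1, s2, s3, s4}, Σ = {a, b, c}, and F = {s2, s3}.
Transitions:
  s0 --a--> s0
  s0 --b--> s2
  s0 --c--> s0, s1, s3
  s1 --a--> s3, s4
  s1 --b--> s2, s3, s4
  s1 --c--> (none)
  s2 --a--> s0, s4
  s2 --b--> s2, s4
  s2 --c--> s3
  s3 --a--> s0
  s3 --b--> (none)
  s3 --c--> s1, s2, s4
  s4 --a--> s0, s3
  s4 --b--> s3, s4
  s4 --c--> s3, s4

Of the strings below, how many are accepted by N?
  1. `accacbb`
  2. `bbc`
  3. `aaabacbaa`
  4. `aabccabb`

4

`accacbb`: accepted
`bbc`: accepted
`aaabacbaa`: accepted
`aabccabb`: accepted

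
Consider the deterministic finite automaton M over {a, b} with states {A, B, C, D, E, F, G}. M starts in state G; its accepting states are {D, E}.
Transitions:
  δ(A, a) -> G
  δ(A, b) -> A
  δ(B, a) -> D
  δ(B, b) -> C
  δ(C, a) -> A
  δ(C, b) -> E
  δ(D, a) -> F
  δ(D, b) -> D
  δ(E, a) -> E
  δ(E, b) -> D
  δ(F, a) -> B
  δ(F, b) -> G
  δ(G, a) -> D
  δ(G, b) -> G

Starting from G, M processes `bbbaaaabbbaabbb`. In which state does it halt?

D

G --b--> G
G --b--> G
G --b--> G
G --a--> D
D --a--> F
F --a--> B
B --a--> D
D --b--> D
D --b--> D
D --b--> D
D --a--> F
F --a--> B
B --b--> C
C --b--> E
E --b--> D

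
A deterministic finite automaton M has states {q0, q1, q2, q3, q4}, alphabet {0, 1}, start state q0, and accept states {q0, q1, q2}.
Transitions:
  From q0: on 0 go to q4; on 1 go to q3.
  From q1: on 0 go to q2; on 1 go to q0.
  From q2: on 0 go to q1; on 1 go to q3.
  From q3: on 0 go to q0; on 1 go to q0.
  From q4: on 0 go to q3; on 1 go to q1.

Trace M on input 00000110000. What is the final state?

q0

q0 --0--> q4
q4 --0--> q3
q3 --0--> q0
q0 --0--> q4
q4 --0--> q3
q3 --1--> q0
q0 --1--> q3
q3 --0--> q0
q0 --0--> q4
q4 --0--> q3
q3 --0--> q0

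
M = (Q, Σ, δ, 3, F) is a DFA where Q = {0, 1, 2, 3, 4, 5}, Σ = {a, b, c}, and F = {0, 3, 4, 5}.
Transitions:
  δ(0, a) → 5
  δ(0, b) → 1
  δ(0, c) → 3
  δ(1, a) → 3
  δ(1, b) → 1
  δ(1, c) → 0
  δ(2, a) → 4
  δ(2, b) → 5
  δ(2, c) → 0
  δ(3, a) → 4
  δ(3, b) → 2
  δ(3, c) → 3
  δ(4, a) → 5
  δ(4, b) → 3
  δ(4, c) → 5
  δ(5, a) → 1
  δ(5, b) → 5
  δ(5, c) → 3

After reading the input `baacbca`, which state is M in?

5

3 --b--> 2
2 --a--> 4
4 --a--> 5
5 --c--> 3
3 --b--> 2
2 --c--> 0
0 --a--> 5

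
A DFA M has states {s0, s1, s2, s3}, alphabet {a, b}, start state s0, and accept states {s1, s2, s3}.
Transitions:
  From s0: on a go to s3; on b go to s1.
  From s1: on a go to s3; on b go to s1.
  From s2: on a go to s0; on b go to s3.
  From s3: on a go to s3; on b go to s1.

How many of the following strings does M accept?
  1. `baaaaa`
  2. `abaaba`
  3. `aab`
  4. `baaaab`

4

`baaaaa`: accepted
`abaaba`: accepted
`aab`: accepted
`baaaab`: accepted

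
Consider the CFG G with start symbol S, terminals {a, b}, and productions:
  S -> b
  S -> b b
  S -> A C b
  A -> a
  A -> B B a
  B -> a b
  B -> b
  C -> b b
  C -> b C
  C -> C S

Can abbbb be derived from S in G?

S ⇒ ACb ⇒ aCb ⇒ abCb ⇒ abbbb

yes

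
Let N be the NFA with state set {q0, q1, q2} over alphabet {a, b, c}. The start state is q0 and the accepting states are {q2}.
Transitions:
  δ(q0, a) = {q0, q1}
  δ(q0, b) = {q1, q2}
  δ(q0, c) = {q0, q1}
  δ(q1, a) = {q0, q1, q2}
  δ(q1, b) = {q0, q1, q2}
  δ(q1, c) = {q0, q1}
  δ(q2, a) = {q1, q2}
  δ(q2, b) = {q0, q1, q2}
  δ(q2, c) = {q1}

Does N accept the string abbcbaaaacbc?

rejected

Start: {q0}
read a: {q0, q1}
read b: {q0, q1, q2}
read b: {q0, q1, q2}
read c: {q0, q1}
read b: {q0, q1, q2}
read a: {q0, q1, q2}
read a: {q0, q1, q2}
read a: {q0, q1, q2}
read a: {q0, q1, q2}
read c: {q0, q1}
read b: {q0, q1, q2}
read c: {q0, q1}
Reachable ∩ accepting = {} — empty.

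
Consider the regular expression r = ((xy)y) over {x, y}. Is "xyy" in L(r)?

Split as xy·y: (xy) matches xy and y matches y.

yes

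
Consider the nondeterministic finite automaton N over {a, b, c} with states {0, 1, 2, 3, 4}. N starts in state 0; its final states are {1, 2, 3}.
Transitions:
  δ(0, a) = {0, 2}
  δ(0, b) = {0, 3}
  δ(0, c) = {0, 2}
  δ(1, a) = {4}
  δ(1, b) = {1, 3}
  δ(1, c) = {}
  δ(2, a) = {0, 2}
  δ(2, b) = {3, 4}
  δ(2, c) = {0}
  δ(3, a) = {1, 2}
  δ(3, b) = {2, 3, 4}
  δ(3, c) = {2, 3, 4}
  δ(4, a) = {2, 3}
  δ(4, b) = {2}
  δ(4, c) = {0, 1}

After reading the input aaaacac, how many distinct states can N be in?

2

Start: {0}
read a: {0, 2}
read a: {0, 2}
read a: {0, 2}
read a: {0, 2}
read c: {0, 2}
read a: {0, 2}
read c: {0, 2}
Final reachable set {0, 2} has 2 states.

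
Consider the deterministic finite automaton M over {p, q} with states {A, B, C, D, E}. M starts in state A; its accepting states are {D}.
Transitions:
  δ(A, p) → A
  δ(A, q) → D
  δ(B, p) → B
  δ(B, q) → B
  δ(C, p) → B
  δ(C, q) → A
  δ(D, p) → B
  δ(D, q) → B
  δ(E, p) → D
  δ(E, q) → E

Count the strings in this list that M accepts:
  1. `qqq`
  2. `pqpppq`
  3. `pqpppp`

0

`qqq`: rejected
`pqpppq`: rejected
`pqpppp`: rejected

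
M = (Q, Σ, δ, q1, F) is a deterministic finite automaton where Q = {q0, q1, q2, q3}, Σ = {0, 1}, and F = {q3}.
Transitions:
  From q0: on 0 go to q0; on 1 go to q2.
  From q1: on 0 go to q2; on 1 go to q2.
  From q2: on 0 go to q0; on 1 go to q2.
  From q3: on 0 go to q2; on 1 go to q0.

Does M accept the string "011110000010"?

rejected

q1 --0--> q2
q2 --1--> q2
q2 --1--> q2
q2 --1--> q2
q2 --1--> q2
q2 --0--> q0
q0 --0--> q0
q0 --0--> q0
q0 --0--> q0
q0 --0--> q0
q0 --1--> q2
q2 --0--> q0
End in state q0, which is not an accepting state.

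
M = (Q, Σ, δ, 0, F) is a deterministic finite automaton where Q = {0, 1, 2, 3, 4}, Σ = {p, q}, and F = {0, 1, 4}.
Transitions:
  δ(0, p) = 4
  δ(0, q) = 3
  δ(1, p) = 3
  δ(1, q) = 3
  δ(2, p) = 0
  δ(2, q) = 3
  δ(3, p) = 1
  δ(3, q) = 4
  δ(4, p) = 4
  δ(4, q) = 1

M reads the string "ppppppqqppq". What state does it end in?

0 --p--> 4
4 --p--> 4
4 --p--> 4
4 --p--> 4
4 --p--> 4
4 --p--> 4
4 --q--> 1
1 --q--> 3
3 --p--> 1
1 --p--> 3
3 --q--> 4

4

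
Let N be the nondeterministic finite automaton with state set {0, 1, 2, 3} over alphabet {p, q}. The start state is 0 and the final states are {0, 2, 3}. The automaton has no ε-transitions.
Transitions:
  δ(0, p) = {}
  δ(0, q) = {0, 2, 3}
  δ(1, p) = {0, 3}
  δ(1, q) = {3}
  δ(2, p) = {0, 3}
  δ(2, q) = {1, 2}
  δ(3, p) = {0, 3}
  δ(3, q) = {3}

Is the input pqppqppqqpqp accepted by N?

rejected

Start: {0}
read p: {}
The reachable set is empty and stays empty for the remaining 11 symbols.
Reachable ∩ accepting = {} — empty.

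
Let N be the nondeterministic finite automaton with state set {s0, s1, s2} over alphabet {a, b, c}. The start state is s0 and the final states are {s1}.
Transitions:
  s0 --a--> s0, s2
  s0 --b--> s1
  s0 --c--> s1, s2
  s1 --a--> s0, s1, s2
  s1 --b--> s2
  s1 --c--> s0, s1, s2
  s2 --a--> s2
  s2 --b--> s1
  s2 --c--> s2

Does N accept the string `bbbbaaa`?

rejected

Start: {s0}
read b: {s1}
read b: {s2}
read b: {s1}
read b: {s2}
read a: {s2}
read a: {s2}
read a: {s2}
Reachable ∩ accepting = {} — empty.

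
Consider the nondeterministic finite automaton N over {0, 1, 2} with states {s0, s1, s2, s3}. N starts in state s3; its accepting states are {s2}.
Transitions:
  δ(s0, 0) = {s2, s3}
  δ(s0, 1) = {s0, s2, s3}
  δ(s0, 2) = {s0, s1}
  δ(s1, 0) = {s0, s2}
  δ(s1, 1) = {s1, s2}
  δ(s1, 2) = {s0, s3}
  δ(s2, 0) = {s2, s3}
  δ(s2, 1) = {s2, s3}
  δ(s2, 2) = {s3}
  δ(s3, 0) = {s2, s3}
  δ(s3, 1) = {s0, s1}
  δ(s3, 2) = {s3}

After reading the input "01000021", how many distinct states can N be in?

Start: {s3}
read 0: {s2, s3}
read 1: {s0, s1, s2, s3}
read 0: {s0, s2, s3}
read 0: {s2, s3}
read 0: {s2, s3}
read 0: {s2, s3}
read 2: {s3}
read 1: {s0, s1}
Final reachable set {s0, s1} has 2 states.

2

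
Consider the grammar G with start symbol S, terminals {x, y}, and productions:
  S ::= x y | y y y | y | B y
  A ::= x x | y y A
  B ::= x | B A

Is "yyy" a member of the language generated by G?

yes

S ⇒ yyy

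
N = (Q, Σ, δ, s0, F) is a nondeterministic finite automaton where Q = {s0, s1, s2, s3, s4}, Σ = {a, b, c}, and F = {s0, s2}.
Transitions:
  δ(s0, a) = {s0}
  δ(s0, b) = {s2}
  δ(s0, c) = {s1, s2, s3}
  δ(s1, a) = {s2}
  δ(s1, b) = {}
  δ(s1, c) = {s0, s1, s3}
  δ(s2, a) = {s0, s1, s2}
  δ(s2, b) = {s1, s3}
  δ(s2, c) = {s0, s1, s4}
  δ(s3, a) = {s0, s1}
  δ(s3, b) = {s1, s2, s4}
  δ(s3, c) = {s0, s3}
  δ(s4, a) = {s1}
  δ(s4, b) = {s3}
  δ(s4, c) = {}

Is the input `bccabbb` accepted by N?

Start: {s0}
read b: {s2}
read c: {s0, s1, s4}
read c: {s0, s1, s2, s3}
read a: {s0, s1, s2}
read b: {s1, s2, s3}
read b: {s1, s2, s3, s4}
read b: {s1, s2, s3, s4}
Reachable ∩ accepting = {s2} — nonempty.

accepted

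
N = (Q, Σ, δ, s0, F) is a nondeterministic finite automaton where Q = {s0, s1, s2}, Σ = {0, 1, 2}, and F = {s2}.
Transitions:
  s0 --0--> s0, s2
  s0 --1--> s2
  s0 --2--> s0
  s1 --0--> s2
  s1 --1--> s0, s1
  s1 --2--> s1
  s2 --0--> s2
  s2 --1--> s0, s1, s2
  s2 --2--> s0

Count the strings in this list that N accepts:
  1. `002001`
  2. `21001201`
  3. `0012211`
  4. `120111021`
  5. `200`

`002001`: accepted
`21001201`: accepted
`0012211`: accepted
`120111021`: accepted
`200`: accepted

5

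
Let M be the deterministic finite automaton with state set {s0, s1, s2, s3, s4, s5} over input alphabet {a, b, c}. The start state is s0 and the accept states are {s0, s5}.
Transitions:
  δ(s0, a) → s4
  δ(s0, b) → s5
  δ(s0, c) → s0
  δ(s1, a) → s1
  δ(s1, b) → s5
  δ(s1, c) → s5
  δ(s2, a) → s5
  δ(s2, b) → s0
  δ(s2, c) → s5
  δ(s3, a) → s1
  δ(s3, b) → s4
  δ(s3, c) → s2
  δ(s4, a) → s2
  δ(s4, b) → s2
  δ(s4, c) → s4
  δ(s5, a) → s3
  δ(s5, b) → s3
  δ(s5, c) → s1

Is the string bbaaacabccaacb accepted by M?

s0 --b--> s5
s5 --b--> s3
s3 --a--> s1
s1 --a--> s1
s1 --a--> s1
s1 --c--> s5
s5 --a--> s3
s3 --b--> s4
s4 --c--> s4
s4 --c--> s4
s4 --a--> s2
s2 --a--> s5
s5 --c--> s1
s1 --b--> s5
End in state s5, which is an accepting state.

accepted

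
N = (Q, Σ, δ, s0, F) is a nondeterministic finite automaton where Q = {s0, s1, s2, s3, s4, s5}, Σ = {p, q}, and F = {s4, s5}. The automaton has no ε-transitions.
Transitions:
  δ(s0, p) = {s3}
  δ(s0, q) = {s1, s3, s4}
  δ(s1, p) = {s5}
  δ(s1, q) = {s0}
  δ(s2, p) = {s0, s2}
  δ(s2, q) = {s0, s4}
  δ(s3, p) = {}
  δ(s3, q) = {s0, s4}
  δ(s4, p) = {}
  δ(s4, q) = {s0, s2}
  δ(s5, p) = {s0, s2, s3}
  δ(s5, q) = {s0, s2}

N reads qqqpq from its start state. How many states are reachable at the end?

5

Start: {s0}
read q: {s1, s3, s4}
read q: {s0, s2, s4}
read q: {s0, s1, s2, s3, s4}
read p: {s0, s2, s3, s5}
read q: {s0, s1, s2, s3, s4}
Final reachable set {s0, s1, s2, s3, s4} has 5 states.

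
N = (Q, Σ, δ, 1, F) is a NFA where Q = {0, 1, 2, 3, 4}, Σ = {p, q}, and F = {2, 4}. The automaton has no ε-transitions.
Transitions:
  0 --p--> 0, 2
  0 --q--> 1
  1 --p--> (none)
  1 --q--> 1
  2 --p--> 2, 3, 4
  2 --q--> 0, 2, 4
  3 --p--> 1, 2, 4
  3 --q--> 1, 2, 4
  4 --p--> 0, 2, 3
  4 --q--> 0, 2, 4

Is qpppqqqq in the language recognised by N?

rejected

Start: {1}
read q: {1}
read p: {}
The reachable set is empty and stays empty for the remaining 6 symbols.
Reachable ∩ accepting = {} — empty.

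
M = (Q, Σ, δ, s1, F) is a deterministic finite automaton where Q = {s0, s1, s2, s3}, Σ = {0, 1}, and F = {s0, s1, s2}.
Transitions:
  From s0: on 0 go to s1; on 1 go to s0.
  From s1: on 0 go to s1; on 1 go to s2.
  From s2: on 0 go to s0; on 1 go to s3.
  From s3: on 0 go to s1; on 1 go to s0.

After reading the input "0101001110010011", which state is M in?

s1 --0--> s1
s1 --1--> s2
s2 --0--> s0
s0 --1--> s0
s0 --0--> s1
s1 --0--> s1
s1 --1--> s2
s2 --1--> s3
s3 --1--> s0
s0 --0--> s1
s1 --0--> s1
s1 --1--> s2
s2 --0--> s0
s0 --0--> s1
s1 --1--> s2
s2 --1--> s3

s3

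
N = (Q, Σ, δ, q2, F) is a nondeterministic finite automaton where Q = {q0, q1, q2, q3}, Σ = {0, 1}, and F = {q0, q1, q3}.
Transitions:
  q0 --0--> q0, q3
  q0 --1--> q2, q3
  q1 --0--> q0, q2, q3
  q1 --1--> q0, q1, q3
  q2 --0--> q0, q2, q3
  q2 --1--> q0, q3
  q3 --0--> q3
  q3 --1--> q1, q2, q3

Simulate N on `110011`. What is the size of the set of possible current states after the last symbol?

4

Start: {q2}
read 1: {q0, q3}
read 1: {q1, q2, q3}
read 0: {q0, q2, q3}
read 0: {q0, q2, q3}
read 1: {q0, q1, q2, q3}
read 1: {q0, q1, q2, q3}
Final reachable set {q0, q1, q2, q3} has 4 states.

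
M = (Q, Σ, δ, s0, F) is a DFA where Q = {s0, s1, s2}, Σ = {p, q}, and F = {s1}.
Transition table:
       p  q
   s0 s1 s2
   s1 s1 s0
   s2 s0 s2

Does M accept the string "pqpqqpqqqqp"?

s0 --p--> s1
s1 --q--> s0
s0 --p--> s1
s1 --q--> s0
s0 --q--> s2
s2 --p--> s0
s0 --q--> s2
s2 --q--> s2
s2 --q--> s2
s2 --q--> s2
s2 --p--> s0
End in state s0, which is not an accepting state.

rejected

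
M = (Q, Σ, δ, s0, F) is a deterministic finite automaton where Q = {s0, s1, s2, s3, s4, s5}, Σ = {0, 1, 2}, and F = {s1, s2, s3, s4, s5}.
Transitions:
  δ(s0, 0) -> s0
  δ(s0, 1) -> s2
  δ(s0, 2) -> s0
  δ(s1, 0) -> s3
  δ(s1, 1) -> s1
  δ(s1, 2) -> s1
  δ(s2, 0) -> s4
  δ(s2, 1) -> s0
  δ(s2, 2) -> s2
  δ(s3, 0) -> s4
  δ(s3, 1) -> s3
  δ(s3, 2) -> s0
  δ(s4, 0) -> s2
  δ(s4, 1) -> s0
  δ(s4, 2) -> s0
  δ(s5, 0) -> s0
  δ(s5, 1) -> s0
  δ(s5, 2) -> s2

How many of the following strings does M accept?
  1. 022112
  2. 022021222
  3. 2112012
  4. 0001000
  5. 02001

4

022112: rejected
022021222: accepted
2112012: accepted
0001000: accepted
02001: accepted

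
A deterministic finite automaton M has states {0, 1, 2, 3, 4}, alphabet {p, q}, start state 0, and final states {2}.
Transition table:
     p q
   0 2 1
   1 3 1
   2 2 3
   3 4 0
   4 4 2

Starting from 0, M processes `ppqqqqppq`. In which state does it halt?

0 --p--> 2
2 --p--> 2
2 --q--> 3
3 --q--> 0
0 --q--> 1
1 --q--> 1
1 --p--> 3
3 --p--> 4
4 --q--> 2

2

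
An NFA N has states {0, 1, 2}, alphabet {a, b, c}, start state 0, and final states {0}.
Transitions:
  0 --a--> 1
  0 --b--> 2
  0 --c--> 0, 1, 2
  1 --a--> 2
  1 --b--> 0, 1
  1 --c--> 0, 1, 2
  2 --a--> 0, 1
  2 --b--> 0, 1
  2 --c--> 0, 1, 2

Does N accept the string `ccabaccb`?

accepted

Start: {0}
read c: {0, 1, 2}
read c: {0, 1, 2}
read a: {0, 1, 2}
read b: {0, 1, 2}
read a: {0, 1, 2}
read c: {0, 1, 2}
read c: {0, 1, 2}
read b: {0, 1, 2}
Reachable ∩ accepting = {0} — nonempty.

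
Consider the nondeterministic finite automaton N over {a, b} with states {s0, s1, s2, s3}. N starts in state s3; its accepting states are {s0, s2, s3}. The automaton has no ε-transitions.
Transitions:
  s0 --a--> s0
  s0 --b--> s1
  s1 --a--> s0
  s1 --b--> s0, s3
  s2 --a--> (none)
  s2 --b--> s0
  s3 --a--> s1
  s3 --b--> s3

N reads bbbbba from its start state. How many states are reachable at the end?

1

Start: {s3}
read b: {s3}
read b: {s3}
read b: {s3}
read b: {s3}
read b: {s3}
read a: {s1}
Final reachable set {s1} has 1 state.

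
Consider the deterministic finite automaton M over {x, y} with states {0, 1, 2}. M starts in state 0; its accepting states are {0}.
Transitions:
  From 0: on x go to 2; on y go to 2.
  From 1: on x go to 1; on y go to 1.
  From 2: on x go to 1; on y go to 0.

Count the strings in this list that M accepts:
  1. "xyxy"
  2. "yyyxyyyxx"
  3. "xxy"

1

"xyxy": accepted
"yyyxyyyxx": rejected
"xxy": rejected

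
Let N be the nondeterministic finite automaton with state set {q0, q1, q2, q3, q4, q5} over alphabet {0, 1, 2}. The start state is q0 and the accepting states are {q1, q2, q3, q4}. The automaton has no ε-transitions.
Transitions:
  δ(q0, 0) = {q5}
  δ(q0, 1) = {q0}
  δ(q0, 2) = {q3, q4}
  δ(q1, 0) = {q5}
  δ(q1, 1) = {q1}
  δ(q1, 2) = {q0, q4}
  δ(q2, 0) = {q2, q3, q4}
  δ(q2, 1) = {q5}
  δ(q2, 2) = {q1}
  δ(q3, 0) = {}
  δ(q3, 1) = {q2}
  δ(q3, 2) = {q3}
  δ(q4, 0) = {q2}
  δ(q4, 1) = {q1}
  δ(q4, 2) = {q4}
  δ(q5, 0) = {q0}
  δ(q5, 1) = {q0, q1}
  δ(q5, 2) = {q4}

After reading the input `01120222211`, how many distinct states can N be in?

Start: {q0}
read 0: {q5}
read 1: {q0, q1}
read 1: {q0, q1}
read 2: {q0, q3, q4}
read 0: {q2, q5}
read 2: {q1, q4}
read 2: {q0, q4}
read 2: {q3, q4}
read 2: {q3, q4}
read 1: {q1, q2}
read 1: {q1, q5}
Final reachable set {q1, q5} has 2 states.

2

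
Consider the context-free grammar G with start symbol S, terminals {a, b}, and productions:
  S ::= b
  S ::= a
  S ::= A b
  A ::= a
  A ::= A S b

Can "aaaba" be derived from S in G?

no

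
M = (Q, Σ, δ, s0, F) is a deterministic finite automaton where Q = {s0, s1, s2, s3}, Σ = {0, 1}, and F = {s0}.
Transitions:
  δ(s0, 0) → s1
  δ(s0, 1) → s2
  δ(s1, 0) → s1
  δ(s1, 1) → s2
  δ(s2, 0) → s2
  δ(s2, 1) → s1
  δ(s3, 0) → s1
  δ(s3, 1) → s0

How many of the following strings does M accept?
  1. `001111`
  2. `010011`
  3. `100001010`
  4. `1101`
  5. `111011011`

0

`001111`: rejected
`010011`: rejected
`100001010`: rejected
`1101`: rejected
`111011011`: rejected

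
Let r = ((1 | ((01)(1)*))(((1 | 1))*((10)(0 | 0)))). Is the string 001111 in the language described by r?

No split of 001111 into u·v has (1|((01)(1)*)) matching u and (((1|1))*((10)(0|0))) matching v.

no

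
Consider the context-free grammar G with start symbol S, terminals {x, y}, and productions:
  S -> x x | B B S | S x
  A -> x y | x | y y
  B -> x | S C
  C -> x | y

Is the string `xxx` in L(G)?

yes

S ⇒ Sx ⇒ xxx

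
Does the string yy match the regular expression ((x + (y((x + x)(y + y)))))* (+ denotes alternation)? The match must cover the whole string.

yy cannot be split into zero or more pieces each matching (x+(y((x+x)(y+y)))).

no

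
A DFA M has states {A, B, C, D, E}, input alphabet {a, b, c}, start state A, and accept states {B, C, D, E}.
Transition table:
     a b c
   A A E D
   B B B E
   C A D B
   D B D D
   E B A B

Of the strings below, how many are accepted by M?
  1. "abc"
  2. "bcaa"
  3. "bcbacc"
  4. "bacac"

"abc": accepted
"bcaa": accepted
"bcbacc": accepted
"bacac": accepted

4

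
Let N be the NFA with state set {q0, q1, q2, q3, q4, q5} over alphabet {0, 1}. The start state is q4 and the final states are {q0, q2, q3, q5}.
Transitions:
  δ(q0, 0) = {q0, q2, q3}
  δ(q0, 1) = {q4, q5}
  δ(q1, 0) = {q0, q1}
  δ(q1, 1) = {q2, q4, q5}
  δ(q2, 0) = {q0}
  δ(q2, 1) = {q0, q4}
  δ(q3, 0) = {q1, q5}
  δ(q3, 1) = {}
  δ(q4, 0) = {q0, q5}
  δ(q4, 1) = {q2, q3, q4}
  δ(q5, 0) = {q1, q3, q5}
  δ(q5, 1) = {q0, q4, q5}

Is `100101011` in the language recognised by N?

accepted

Start: {q4}
read 1: {q2, q3, q4}
read 0: {q0, q1, q5}
read 0: {q0, q1, q2, q3, q5}
read 1: {q0, q2, q4, q5}
read 0: {q0, q1, q2, q3, q5}
read 1: {q0, q2, q4, q5}
read 0: {q0, q1, q2, q3, q5}
read 1: {q0, q2, q4, q5}
read 1: {q0, q2, q3, q4, q5}
Reachable ∩ accepting = {q0, q2, q3, q5} — nonempty.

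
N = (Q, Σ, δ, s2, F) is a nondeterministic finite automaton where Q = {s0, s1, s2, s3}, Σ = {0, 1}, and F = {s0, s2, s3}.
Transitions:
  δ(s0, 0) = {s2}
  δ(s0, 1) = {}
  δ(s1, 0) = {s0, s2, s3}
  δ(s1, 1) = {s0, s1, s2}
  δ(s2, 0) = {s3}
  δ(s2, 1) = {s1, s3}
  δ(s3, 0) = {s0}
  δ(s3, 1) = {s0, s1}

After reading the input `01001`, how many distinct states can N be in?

Start: {s2}
read 0: {s3}
read 1: {s0, s1}
read 0: {s0, s2, s3}
read 0: {s0, s2, s3}
read 1: {s0, s1, s3}
Final reachable set {s0, s1, s3} has 3 states.

3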